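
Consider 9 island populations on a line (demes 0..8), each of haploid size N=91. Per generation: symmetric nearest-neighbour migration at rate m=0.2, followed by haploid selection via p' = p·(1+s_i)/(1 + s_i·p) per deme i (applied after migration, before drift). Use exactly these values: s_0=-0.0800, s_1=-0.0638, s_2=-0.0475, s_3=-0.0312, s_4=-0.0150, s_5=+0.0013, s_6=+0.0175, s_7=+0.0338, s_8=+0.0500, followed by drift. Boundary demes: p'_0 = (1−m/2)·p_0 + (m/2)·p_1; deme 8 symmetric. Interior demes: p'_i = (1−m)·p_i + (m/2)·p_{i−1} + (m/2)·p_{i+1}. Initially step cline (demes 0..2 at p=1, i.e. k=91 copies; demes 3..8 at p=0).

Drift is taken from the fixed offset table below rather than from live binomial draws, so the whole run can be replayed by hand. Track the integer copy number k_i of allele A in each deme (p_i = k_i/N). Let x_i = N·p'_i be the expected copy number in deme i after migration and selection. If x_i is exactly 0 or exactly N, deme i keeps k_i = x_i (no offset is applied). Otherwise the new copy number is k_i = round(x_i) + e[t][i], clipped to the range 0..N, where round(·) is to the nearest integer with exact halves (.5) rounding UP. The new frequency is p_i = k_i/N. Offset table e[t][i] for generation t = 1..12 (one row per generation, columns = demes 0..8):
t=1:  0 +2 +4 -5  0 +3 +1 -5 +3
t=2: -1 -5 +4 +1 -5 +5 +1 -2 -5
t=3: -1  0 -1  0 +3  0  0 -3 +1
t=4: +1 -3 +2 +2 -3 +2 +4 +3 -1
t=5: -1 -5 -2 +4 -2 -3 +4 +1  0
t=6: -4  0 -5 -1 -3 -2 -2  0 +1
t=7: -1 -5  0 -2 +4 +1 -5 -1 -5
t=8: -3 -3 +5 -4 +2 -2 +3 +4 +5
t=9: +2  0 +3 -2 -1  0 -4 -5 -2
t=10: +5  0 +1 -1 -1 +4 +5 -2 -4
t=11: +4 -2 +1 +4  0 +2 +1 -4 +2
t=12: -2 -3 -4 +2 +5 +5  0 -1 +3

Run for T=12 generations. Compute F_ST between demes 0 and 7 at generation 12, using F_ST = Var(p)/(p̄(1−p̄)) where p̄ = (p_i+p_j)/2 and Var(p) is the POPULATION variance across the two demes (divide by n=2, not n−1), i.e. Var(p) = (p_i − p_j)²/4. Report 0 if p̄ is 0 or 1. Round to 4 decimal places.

t=0: k=[91 91 91 0 0 0 0 0 0]
t=1: x=[91.0000 91.0000 81.4936 8.8437 0.0000 0.0000 0.0000 0.0000 0.0000] k=[91 91 85 4 0 0 0 0 0]
t=2: x=[91.0000 90.3594 76.9309 11.3806 0.3940 0.0000 0.0000 0.0000 0.0000] k=[91 85 81 12 0 0 0 0 0]
t=3: x=[90.3482 84.8315 73.8324 17.2525 1.1822 0.0000 0.0000 0.0000 0.0000] k=[89 85 73 17 4 0 0 0 0]
t=4: x=[88.3973 83.7734 67.7681 20.7872 4.8304 0.4005 0.0000 0.0000 0.0000] k=[89 81 70 23 2 2 0 0 0]
t=5: x=[87.9646 80.0823 65.5168 25.0209 4.0412 1.8023 0.2035 0.0000 0.0000] k=[87 75 64 29 2 0 4 0 0]
t=6: x=[85.3758 74.2163 60.6233 29.1683 4.4358 0.6008 3.2540 0.4135 0.0000] k=[81 74 56 28 1 0 1 0 0]
t=7: x=[79.4873 71.9251 53.9359 27.4881 3.5481 0.2003 0.8139 0.1034 0.0000] k=[78 67 54 25 8 1 0 0 0]
t=8: x=[75.8777 65.6109 51.3145 25.6126 8.8782 1.6020 0.1017 0.0000 0.0000] k=[73 63 56 22 11 0 3 0 0]
t=9: x=[70.7161 62.0136 52.2211 23.7396 10.8547 1.4018 2.4409 0.3101 0.0000] k=[73 62 55 22 10 1 0 0 0]
t=10: x=[70.6113 61.0915 51.3145 23.5426 10.1628 1.8023 0.1017 0.0000 0.0000] k=[76 61 52 23 9 6 5 0 0]
t=11: x=[73.3436 60.2730 48.9013 23.9367 9.9651 6.2075 4.6764 0.5168 0.0000] k=[77 58 50 28 10 8 6 0 0]
t=12: x=[73.9760 57.7211 47.4964 27.7845 11.4479 8.0095 5.6919 0.6201 0.0000] k=[72 55 43 30 16 13 6 0 0]

0.6545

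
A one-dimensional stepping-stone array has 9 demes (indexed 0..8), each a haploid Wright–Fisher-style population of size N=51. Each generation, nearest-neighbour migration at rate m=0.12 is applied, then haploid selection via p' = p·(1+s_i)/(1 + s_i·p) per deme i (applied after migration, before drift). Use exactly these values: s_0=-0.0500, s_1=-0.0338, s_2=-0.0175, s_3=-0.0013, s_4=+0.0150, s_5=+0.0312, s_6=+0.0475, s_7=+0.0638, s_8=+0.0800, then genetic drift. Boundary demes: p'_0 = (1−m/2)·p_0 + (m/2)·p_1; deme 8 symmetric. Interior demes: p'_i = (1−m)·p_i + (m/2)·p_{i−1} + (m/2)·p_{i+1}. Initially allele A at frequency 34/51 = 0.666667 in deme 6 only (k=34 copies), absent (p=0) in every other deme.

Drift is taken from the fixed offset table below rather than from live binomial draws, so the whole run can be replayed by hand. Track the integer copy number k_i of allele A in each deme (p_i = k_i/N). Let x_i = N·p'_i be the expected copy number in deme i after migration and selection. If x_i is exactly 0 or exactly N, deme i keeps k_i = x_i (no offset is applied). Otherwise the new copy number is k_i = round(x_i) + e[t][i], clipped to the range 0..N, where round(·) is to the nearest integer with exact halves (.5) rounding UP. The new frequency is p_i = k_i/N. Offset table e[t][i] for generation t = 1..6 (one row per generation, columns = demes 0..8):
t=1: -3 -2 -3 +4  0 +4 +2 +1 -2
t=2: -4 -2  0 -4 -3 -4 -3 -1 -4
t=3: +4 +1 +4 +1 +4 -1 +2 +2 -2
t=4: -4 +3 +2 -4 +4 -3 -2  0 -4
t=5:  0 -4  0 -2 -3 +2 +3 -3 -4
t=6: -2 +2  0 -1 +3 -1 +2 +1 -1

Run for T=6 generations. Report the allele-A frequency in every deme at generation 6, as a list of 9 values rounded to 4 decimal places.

t=0: k=[0 0 0 0 0 0 34 0 0]
t=1: x=[0.0000 0.0000 0.0000 0.0000 0.0000 2.1010 30.4915 2.1646 0.0000] k=[0 0 0 0 0 6 32 3 0]
t=2: x=[0.0000 0.0000 0.0000 0.0000 0.3654 7.3921 29.2806 4.8234 0.1943] k=[0 0 0 0 0 3 26 4 0]
t=3: x=[0.0000 0.0000 0.0000 0.0000 0.1827 4.3199 23.8883 5.3700 0.2591] k=[0 0 0 0 4 3 26 7 0]
t=4: x=[0.0000 0.0000 0.0000 0.2397 3.7514 4.5661 24.0689 8.1340 0.4533] k=[0 0 0 0 8 2 22 8 0]
t=5: x=[0.0000 0.0000 0.0000 0.4794 7.2521 3.6631 20.5265 8.8013 0.5180] k=[0 0 0 0 4 6 24 6 0]
t=6: x=[0.0000 0.0000 0.0000 0.2397 3.9337 7.1467 22.4213 7.0891 0.3886] k=[0 0 0 0 7 6 24 8 0]

[0.0000, 0.0000, 0.0000, 0.0000, 0.1373, 0.1176, 0.4706, 0.1569, 0.0000]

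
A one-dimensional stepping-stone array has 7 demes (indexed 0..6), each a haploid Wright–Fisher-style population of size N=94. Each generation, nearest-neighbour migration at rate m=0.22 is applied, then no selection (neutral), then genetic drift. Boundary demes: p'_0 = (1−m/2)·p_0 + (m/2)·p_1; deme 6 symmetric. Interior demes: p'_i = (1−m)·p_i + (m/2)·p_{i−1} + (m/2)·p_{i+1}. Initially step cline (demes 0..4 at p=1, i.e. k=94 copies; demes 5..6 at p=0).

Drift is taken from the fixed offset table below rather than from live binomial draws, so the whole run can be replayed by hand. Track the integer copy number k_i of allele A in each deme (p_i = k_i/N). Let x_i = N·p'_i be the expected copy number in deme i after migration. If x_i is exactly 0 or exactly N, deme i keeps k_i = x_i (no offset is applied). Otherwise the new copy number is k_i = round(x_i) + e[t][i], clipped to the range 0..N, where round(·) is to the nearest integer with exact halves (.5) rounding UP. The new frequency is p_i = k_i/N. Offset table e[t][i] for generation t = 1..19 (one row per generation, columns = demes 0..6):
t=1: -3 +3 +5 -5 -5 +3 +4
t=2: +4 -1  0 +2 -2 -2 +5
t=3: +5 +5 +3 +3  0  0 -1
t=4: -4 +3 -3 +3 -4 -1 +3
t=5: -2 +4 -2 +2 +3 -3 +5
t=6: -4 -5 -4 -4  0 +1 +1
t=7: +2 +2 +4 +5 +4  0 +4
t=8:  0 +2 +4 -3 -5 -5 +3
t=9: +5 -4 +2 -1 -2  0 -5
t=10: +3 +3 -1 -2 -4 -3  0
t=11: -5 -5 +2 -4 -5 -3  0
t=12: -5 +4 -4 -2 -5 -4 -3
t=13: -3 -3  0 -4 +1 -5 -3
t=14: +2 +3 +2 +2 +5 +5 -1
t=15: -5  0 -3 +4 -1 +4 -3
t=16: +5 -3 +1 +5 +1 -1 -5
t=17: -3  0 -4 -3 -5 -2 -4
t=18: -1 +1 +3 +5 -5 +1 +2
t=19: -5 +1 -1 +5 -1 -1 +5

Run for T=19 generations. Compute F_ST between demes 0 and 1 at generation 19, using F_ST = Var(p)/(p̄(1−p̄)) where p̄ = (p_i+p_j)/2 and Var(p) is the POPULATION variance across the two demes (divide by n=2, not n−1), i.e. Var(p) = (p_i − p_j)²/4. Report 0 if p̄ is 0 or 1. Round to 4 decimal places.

t=0: k=[94 94 94 94 94 0 0]
t=1: x=[94.0000 94.0000 94.0000 94.0000 83.6600 10.3400 0.0000] k=[94 94 94 94 79 13 0]
t=2: x=[94.0000 94.0000 94.0000 92.3500 73.3900 18.8300 1.4300] k=[94 94 94 94 71 17 6]
t=3: x=[94.0000 94.0000 94.0000 91.4700 67.5900 21.7300 7.2100] k=[94 94 94 94 68 22 6]
t=4: x=[94.0000 94.0000 94.0000 91.1400 65.8000 25.3000 7.7600] k=[94 94 94 94 62 24 11]
t=5: x=[94.0000 94.0000 94.0000 90.4800 61.3400 26.7500 12.4300] k=[94 94 94 92 64 24 17]
t=6: x=[94.0000 94.0000 93.7800 89.1400 62.6800 27.6300 17.7700] k=[94 94 90 85 63 29 19]
t=7: x=[94.0000 93.5600 89.8900 83.1300 61.6800 31.6400 20.1000] k=[94 94 94 88 66 32 24]
t=8: x=[94.0000 94.0000 93.3400 86.2400 64.6800 34.8600 24.8800] k=[94 94 94 83 60 30 28]
t=9: x=[94.0000 94.0000 92.7900 81.6800 59.2300 33.0800 28.2200] k=[94 94 94 81 57 33 23]
t=10: x=[94.0000 94.0000 92.5700 79.7900 57.0000 34.5400 24.1000] k=[94 94 92 78 53 32 24]
t=11: x=[94.0000 93.7800 90.6800 76.7900 53.4400 33.4300 24.8800] k=[94 89 93 73 48 30 25]
t=12: x=[93.4500 89.9900 90.3600 72.4500 48.7700 31.4300 25.5500] k=[88 94 86 70 44 27 23]
t=13: x=[88.6600 92.4600 85.1200 68.9000 44.9900 28.4300 23.4400] k=[86 89 85 65 46 23 20]
t=14: x=[86.3300 88.2300 83.2400 65.1100 45.5600 25.2000 20.3300] k=[88 91 85 67 51 30 19]
t=15: x=[88.3300 90.0100 83.6800 67.2200 50.4500 31.1000 20.2100] k=[83 90 81 71 49 35 17]
t=16: x=[83.7700 88.2400 80.8900 69.6800 49.8800 34.5600 18.9800] k=[89 85 82 75 51 34 14]
t=17: x=[88.5600 85.1100 81.5600 73.1300 51.7700 33.6700 16.2000] k=[86 85 78 70 47 32 12]
t=18: x=[85.8900 84.3400 77.8900 68.3500 47.8800 31.4500 14.2000] k=[85 85 81 73 43 32 16]
t=19: x=[85.0000 84.5600 80.5600 70.5800 45.0900 31.4500 17.7600] k=[80 86 80 76 44 30 23]

0.0099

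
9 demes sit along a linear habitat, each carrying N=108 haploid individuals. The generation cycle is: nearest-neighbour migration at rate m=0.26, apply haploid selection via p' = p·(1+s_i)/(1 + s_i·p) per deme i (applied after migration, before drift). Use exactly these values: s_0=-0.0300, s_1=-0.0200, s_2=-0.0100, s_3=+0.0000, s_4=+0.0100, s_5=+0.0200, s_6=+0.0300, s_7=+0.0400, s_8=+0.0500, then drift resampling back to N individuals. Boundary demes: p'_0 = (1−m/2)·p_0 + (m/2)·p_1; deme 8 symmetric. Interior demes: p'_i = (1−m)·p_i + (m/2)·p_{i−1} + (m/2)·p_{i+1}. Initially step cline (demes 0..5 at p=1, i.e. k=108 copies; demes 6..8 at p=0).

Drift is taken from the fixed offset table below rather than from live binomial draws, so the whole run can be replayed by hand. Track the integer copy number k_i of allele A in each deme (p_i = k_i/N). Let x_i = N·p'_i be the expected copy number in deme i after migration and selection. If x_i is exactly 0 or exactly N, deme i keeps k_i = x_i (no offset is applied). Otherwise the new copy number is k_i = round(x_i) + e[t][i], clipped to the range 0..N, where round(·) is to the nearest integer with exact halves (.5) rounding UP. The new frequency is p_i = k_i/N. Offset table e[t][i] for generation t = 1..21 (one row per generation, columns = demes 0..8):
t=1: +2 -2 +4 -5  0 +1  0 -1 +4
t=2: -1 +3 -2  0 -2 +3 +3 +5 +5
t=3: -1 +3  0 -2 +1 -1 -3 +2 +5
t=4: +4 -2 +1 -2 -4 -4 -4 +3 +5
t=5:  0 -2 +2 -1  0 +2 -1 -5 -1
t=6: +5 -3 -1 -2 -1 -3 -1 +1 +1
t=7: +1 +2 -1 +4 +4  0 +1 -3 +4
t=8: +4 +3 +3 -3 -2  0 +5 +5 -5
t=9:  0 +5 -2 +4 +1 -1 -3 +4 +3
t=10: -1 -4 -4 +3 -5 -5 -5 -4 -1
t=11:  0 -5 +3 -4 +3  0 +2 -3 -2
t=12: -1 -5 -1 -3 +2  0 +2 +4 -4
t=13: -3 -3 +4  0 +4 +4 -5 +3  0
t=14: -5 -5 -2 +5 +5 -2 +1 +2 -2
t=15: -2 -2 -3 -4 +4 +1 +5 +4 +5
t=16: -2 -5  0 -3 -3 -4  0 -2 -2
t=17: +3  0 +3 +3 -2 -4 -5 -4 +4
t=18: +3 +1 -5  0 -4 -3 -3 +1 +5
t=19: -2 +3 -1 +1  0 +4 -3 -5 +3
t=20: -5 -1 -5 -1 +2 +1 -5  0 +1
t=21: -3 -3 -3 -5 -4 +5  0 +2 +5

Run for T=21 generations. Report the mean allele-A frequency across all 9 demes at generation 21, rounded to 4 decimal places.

0.6533

t=0: k=[108 108 108 108 108 108 0 0 0]
t=1: x=[108.0000 108.0000 108.0000 108.0000 108.0000 94.2001 14.4050 0.0000 0.0000] k=[108 108 108 108 108 95 14 0 0]
t=2: x=[108.0000 108.0000 108.0000 108.0000 106.3265 86.5030 23.2447 1.8915 0.0000] k=[108 108 108 108 104 90 26 7 0]
t=3: x=[108.0000 108.0000 108.0000 107.4800 102.7499 83.8731 32.5178 8.8743 0.9551] k=[108 108 108 105 104 83 30 11 6]
t=4: x=[108.0000 108.0000 107.6061 105.2600 101.4614 79.2596 35.1168 13.2698 6.9611] k=[108 108 108 103 97 75 31 16 12]
t=5: x=[108.0000 108.0000 107.3435 102.8700 95.0340 72.6127 35.4705 18.0109 13.0702] k=[108 108 108 102 95 75 34 13 12]
t=6: x=[108.0000 108.0000 107.2122 101.8700 93.4358 72.7419 37.3186 16.1308 12.6654] k=[108 108 106 100 92 70 36 17 14]
t=7: x=[108.0000 107.7347 105.4551 99.7400 90.3276 68.9351 38.6807 19.7040 15.0095] k=[108 108 104 104 94 69 40 17 19]
t=8: x=[108.0000 107.4694 104.4860 102.7000 92.1848 68.9749 41.5329 20.9032 19.5078] k=[108 108 107 100 90 69 47 26 15]
t=9: x=[108.0000 107.8674 106.2023 99.6100 88.7280 69.3628 47.9166 28.1078 17.1213] k=[108 108 104 104 90 68 45 32 20]
t=10: x=[108.0000 107.4694 104.4860 102.1800 89.1156 68.3681 47.0835 33.0222 22.4143] k=[108 103 100 105 84 63 42 29 21]
t=11: x=[107.3300 103.1676 100.9743 101.6200 84.1852 63.5189 43.8075 30.5011 22.9083] k=[107 98 104 98 87 64 46 28 21]
t=12: x=[105.7643 99.7982 102.3868 97.3500 85.6171 65.1629 46.7822 30.2772 22.7745] k=[105 95 101 94 88 65 49 34 19]
t=13: x=[103.5725 96.8801 99.2294 94.1300 85.9650 66.4175 49.9226 34.9203 21.7862] k=[101 94 103 94 90 70 45 38 22]
t=14: x=[99.8638 95.8641 100.5909 94.6500 88.0821 69.8401 48.1273 37.7877 25.0052] k=[95 91 99 100 93 68 49 40 23]
t=15: x=[94.1156 92.2907 97.9992 98.9600 90.8043 69.2733 51.0951 39.9421 26.1651] k=[92 90 95 95 95 70 56 44 31]
t=16: x=[91.3148 90.6174 94.2297 95.0000 91.8869 71.9074 57.0561 44.8953 33.8128] k=[89 86 94 92 89 68 57 43 32]
t=17: x=[88.1207 87.0915 92.5675 91.8700 86.8299 69.7904 57.4056 44.4119 34.5665] k=[91 87 96 95 85 66 52 40 39]
t=18: x=[90.0283 88.3676 94.5823 93.8300 84.0162 67.1541 53.0576 42.4360 40.3554] k=[93 89 90 94 80 64 50 43 45]
t=19: x=[92.0708 89.3402 90.2414 91.6600 79.9471 64.7744 51.7061 45.1974 46.0237] k=[90 92 89 93 80 69 49 40 49]
t=20: x=[89.8038 91.0635 89.7581 90.7900 80.4646 68.3283 51.2253 43.3537 49.1335] k=[85 90 85 90 82 69 46 43 50]
t=21: x=[85.1053 88.3777 86.1252 88.3100 81.5492 68.1990 49.3912 45.3283 50.3991] k=[82 85 83 83 78 73 49 47 55]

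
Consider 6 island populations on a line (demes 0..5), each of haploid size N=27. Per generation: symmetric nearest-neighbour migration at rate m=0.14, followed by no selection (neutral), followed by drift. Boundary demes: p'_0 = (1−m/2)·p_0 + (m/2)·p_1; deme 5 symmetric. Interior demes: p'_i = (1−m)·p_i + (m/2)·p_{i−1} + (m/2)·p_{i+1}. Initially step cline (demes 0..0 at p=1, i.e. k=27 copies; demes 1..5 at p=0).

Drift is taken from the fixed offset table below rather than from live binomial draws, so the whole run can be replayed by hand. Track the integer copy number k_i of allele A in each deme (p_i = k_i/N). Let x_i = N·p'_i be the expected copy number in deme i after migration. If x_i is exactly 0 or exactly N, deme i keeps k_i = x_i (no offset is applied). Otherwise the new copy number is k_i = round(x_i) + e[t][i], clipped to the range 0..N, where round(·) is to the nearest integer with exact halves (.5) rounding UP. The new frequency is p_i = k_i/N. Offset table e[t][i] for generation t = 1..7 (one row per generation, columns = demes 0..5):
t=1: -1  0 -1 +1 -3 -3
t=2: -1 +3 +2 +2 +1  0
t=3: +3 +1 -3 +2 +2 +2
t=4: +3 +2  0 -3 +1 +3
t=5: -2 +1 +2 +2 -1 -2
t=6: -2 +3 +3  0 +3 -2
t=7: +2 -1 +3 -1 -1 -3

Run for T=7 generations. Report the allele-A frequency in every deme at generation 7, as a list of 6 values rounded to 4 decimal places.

t=0: k=[27 0 0 0 0 0]
t=1: x=[25.1100 1.8900 0.0000 0.0000 0.0000 0.0000] k=[24 2 0 0 0 0]
t=2: x=[22.4600 3.4000 0.1400 0.0000 0.0000 0.0000] k=[21 6 2 0 0 0]
t=3: x=[19.9500 6.7700 2.1400 0.1400 0.0000 0.0000] k=[23 8 0 2 0 0]
t=4: x=[21.9500 8.4900 0.7000 1.7200 0.1400 0.0000] k=[25 10 1 0 1 0]
t=5: x=[23.9500 10.4200 1.5600 0.1400 0.8600 0.0700] k=[22 11 4 2 0 0]
t=6: x=[21.2300 11.2800 4.3500 2.0000 0.1400 0.0000] k=[19 14 7 2 3 0]
t=7: x=[18.6500 13.8600 7.1400 2.4200 2.7200 0.2100] k=[21 13 10 1 2 0]

[0.7778, 0.4815, 0.3704, 0.0370, 0.0741, 0.0000]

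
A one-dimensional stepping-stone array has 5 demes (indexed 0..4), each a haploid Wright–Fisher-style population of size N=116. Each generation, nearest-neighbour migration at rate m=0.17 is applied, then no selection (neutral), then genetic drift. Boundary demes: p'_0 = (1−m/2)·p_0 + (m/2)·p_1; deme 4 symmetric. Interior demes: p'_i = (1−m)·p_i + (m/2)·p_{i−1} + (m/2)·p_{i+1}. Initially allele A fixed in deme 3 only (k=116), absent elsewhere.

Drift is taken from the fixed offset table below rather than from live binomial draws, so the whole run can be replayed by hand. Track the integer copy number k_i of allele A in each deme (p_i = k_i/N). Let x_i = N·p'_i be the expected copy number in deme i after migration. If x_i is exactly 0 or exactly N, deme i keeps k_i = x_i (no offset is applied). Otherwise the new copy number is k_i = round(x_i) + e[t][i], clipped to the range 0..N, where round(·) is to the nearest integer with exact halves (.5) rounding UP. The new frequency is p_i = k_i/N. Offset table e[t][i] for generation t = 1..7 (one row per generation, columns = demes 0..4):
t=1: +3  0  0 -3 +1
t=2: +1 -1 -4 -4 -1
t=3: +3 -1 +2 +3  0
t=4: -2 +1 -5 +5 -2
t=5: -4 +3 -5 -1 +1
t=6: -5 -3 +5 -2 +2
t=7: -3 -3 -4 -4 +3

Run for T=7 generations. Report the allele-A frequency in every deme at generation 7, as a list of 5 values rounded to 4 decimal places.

[0.0000, 0.0172, 0.1638, 0.3448, 0.3103]

t=0: k=[0 0 0 116 0]
t=1: x=[0.0000 0.0000 9.8600 96.2800 9.8600] k=[0 0 10 93 11]
t=2: x=[0.0000 0.8500 16.2050 78.9750 17.9700] k=[0 0 12 75 17]
t=3: x=[0.0000 1.0200 16.3350 64.7150 21.9300] k=[0 0 18 68 22]
t=4: x=[0.0000 1.5300 20.7200 59.8400 25.9100] k=[0 3 16 65 24]
t=5: x=[0.2550 3.8500 19.0600 57.3500 27.4850] k=[0 7 14 56 28]
t=6: x=[0.5950 7.0000 16.9750 50.0500 30.3800] k=[0 4 22 48 32]
t=7: x=[0.3400 5.1900 22.6800 44.4300 33.3600] k=[0 2 19 40 36]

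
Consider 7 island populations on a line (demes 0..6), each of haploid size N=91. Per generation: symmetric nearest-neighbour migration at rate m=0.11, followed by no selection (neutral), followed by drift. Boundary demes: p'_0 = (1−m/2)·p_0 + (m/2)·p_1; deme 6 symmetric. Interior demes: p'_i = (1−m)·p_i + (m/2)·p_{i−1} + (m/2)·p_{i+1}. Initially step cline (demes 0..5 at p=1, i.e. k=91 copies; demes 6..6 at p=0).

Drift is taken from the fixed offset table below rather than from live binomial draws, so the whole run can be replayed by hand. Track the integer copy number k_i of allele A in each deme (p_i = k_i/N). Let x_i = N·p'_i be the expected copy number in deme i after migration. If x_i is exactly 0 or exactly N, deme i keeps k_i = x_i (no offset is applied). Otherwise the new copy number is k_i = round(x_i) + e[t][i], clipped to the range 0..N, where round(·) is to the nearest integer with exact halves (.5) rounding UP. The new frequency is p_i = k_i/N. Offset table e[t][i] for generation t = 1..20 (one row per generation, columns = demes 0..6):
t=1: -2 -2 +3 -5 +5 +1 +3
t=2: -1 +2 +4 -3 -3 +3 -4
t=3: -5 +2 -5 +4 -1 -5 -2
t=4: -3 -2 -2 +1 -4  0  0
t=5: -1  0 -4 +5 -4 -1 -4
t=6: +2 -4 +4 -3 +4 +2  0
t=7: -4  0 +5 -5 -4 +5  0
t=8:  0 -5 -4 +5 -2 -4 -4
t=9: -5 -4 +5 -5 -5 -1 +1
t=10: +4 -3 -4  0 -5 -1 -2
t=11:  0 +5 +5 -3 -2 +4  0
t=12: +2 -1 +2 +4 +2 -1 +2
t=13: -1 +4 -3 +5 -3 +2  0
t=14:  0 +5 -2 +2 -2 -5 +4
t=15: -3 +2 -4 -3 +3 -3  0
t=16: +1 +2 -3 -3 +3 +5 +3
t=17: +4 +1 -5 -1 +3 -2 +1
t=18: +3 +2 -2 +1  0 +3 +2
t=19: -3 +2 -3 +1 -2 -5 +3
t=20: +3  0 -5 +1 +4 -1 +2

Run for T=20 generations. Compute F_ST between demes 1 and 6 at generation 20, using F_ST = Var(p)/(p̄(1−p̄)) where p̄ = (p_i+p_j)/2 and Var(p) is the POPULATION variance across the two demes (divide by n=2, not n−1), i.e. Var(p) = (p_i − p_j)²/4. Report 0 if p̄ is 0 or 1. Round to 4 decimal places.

t=0: k=[91 91 91 91 91 91 0]
t=1: x=[91.0000 91.0000 91.0000 91.0000 91.0000 85.9950 5.0050] k=[91 91 91 91 91 87 8]
t=2: x=[91.0000 91.0000 91.0000 91.0000 90.7800 82.8750 12.3450] k=[91 91 91 91 88 86 8]
t=3: x=[91.0000 91.0000 91.0000 90.8350 88.0550 81.8200 12.2900] k=[91 91 91 91 87 77 10]
t=4: x=[91.0000 91.0000 91.0000 90.7800 86.6700 73.8650 13.6850] k=[91 91 91 91 83 74 14]
t=5: x=[91.0000 91.0000 91.0000 90.5600 82.9450 71.1950 17.3000] k=[91 91 91 91 79 70 13]
t=6: x=[91.0000 91.0000 91.0000 90.3400 79.1650 67.3600 16.1350] k=[91 91 91 87 83 69 16]
t=7: x=[91.0000 91.0000 90.7800 87.0000 82.4500 66.8550 18.9150] k=[91 91 91 82 78 72 19]
t=8: x=[91.0000 91.0000 90.5050 82.2750 77.8900 69.4150 21.9150] k=[91 91 87 87 76 65 18]
t=9: x=[91.0000 90.7800 87.2200 86.3950 76.0000 63.0200 20.5850] k=[91 87 91 81 71 62 22]
t=10: x=[90.7800 87.4400 90.2300 81.0000 71.0550 60.2950 24.2000] k=[91 84 86 81 66 59 22]
t=11: x=[90.6150 84.4950 85.6150 80.4500 66.4400 57.3500 24.0350] k=[91 89 91 77 64 61 24]
t=12: x=[90.8900 89.2200 90.1200 77.0550 64.5500 59.1300 26.0350] k=[91 88 91 81 67 58 28]
t=13: x=[90.8350 88.3300 90.2850 80.7800 67.2750 56.8450 29.6500] k=[90 91 87 86 64 59 30]
t=14: x=[90.0550 90.7250 87.1650 84.8450 64.9350 57.6800 31.5950] k=[90 91 85 87 63 53 36]
t=15: x=[90.0550 90.6150 85.4400 85.5700 63.7700 52.6150 36.9350] k=[87 91 81 83 67 50 37]
t=16: x=[87.2200 90.2300 81.6600 82.0100 66.9450 50.2200 37.7150] k=[88 91 79 79 70 55 41]
t=17: x=[88.1650 90.1750 79.6600 78.5050 69.6700 55.0550 41.7700] k=[91 91 75 78 73 53 43]
t=18: x=[91.0000 90.1200 76.0450 77.5600 72.1750 53.5500 43.5500] k=[91 91 74 79 72 57 46]
t=19: x=[91.0000 90.0650 75.2100 78.3400 71.5600 57.2200 46.6050] k=[91 91 72 79 70 52 50]
t=20: x=[91.0000 89.9550 73.4300 78.1200 69.5050 52.8800 50.1100] k=[91 90 68 79 74 52 52]

0.2542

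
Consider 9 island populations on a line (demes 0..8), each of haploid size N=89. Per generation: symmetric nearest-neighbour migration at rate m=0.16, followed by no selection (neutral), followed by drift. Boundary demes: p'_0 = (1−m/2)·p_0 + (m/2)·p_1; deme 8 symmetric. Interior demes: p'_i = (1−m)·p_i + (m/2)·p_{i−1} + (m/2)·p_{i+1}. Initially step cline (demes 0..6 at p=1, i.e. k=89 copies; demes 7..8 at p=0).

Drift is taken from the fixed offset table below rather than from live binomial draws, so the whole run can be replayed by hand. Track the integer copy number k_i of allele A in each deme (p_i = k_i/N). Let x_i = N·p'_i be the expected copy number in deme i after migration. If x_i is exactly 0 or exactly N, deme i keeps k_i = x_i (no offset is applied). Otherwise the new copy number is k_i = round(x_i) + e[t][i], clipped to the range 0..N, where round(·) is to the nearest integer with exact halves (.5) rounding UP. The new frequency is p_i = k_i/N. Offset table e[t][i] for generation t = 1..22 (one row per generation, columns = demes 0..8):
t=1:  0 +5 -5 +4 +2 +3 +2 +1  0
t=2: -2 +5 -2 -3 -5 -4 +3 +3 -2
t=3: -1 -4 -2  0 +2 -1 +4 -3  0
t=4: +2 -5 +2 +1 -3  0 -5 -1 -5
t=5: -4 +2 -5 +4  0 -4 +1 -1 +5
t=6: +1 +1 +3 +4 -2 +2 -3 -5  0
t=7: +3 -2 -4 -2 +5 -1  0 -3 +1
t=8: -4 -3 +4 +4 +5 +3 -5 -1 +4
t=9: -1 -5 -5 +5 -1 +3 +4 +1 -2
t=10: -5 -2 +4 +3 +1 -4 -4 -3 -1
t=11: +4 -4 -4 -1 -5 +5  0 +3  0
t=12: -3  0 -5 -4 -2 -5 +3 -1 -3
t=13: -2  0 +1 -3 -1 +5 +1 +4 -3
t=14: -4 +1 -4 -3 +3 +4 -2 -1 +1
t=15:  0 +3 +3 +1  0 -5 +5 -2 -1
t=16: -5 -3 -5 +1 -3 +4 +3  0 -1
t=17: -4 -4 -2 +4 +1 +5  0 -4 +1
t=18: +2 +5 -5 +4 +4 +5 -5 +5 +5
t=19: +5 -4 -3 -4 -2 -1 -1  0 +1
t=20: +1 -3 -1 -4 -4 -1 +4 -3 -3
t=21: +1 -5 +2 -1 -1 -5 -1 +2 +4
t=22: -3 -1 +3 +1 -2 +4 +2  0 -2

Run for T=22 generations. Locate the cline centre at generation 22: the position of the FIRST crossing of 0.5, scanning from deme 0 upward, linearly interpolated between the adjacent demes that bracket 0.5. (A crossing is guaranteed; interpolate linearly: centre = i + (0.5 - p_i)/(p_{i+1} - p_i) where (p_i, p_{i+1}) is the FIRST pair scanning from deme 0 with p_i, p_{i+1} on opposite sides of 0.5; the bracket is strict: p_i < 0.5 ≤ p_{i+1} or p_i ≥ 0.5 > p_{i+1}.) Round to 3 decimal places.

6.643

t=0: k=[89 89 89 89 89 89 89 0 0]
t=1: x=[89.0000 89.0000 89.0000 89.0000 89.0000 89.0000 81.8800 7.1200 0.0000] k=[89 89 89 89 89 89 84 8 0]
t=2: x=[89.0000 89.0000 89.0000 89.0000 89.0000 88.6000 78.3200 13.4400 0.6400] k=[89 89 89 89 89 85 81 16 0]
t=3: x=[89.0000 89.0000 89.0000 89.0000 88.6800 85.0000 76.1200 19.9200 1.2800] k=[89 89 89 89 89 84 80 17 1]
t=4: x=[89.0000 89.0000 89.0000 89.0000 88.6000 84.0800 75.2800 20.7600 2.2800] k=[89 89 89 89 86 84 70 20 0]
t=5: x=[89.0000 89.0000 89.0000 88.7600 86.0800 83.0400 67.1200 22.4000 1.6000] k=[89 89 89 89 86 79 68 21 7]
t=6: x=[89.0000 89.0000 89.0000 88.7600 85.6800 78.6800 65.1200 23.6400 8.1200] k=[89 89 89 89 84 81 62 19 8]
t=7: x=[89.0000 89.0000 89.0000 88.6000 84.1600 79.7200 60.0800 21.5600 8.8800] k=[89 89 89 87 89 79 60 19 10]
t=8: x=[89.0000 89.0000 88.8400 87.3200 88.0400 78.2800 58.2400 21.5600 10.7200] k=[89 89 89 89 89 81 53 21 15]
t=9: x=[89.0000 89.0000 89.0000 89.0000 88.3600 79.4000 52.6800 23.0800 15.4800] k=[89 89 89 89 87 82 57 24 13]
t=10: x=[89.0000 89.0000 89.0000 88.8400 86.7600 80.4000 56.3600 25.7600 13.8800] k=[89 89 89 89 88 76 52 23 13]
t=11: x=[89.0000 89.0000 89.0000 88.9200 87.1200 75.0400 51.6000 24.5200 13.8000] k=[89 89 89 88 82 80 52 28 14]
t=12: x=[89.0000 89.0000 88.9200 87.6000 82.3200 77.9200 52.3200 28.8000 15.1200] k=[89 89 84 84 80 73 55 28 12]
t=13: x=[89.0000 88.6000 84.4000 83.6800 79.7600 72.1200 54.2800 28.8800 13.2800] k=[89 89 85 81 79 77 55 33 10]
t=14: x=[89.0000 88.6800 85.0000 81.1600 79.0000 75.4000 55.0000 32.9200 11.8400] k=[89 89 81 78 82 79 53 32 13]
t=15: x=[89.0000 88.3600 81.4000 78.5600 81.4400 77.1600 53.4000 32.1600 14.5200] k=[89 89 84 80 81 72 58 30 14]
t=16: x=[89.0000 88.6000 84.0800 80.4000 80.2000 71.6000 56.8800 30.9600 15.2800] k=[89 86 79 81 77 76 60 31 14]
t=17: x=[88.7600 85.6800 79.7200 80.5200 77.2400 74.8000 58.9600 31.9600 15.3600] k=[85 82 78 85 78 80 59 28 16]
t=18: x=[84.7600 81.9200 78.8800 83.8800 78.7200 78.1600 58.2000 29.5200 16.9600] k=[87 87 74 88 83 83 53 35 22]
t=19: x=[87.0000 85.9600 76.1600 86.4800 83.4000 80.6000 53.9600 35.4000 23.0400] k=[89 82 73 82 81 80 53 35 24]
t=20: x=[88.4400 81.8400 74.4400 81.2000 81.0000 77.9200 53.7200 35.5600 24.8800] k=[89 79 73 77 77 77 58 33 22]
t=21: x=[88.2000 79.3200 73.8000 76.6800 77.0000 75.4800 57.5200 34.1200 22.8800] k=[89 74 76 76 76 70 57 36 27]
t=22: x=[87.8000 75.3600 75.8400 76.0000 75.5200 69.4400 56.3600 36.9600 27.7200] k=[85 74 79 77 74 73 58 37 26]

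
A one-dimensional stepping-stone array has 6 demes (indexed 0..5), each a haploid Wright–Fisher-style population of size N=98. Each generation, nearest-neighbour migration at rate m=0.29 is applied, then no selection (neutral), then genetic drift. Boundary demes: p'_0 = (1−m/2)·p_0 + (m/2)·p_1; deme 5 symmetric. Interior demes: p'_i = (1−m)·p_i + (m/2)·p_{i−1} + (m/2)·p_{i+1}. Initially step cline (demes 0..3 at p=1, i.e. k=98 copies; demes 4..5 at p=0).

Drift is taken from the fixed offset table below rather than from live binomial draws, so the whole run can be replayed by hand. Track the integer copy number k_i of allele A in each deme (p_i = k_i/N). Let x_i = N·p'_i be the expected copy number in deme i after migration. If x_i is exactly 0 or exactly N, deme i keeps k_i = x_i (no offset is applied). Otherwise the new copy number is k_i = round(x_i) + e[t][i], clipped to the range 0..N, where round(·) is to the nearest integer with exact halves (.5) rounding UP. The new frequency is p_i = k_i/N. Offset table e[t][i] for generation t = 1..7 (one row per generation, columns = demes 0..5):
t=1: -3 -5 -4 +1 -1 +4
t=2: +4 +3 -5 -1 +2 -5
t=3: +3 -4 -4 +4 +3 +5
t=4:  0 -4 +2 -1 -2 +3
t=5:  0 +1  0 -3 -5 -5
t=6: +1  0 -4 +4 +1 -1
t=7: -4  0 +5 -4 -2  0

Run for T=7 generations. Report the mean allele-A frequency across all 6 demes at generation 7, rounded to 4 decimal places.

0.6344

t=0: k=[98 98 98 98 0 0]
t=1: x=[98.0000 98.0000 98.0000 83.7900 14.2100 0.0000] k=[98 98 98 85 13 0]
t=2: x=[98.0000 98.0000 96.1150 76.4450 21.5550 1.8850] k=[98 98 91 75 24 0]
t=3: x=[98.0000 96.9850 89.6950 69.9250 27.9150 3.4800] k=[98 93 86 74 31 8]
t=4: x=[97.2750 92.7100 85.2750 69.5050 33.9000 11.3350] k=[97 89 87 69 32 14]
t=5: x=[95.8400 89.8700 84.6800 66.2450 34.7550 16.6100] k=[96 91 85 63 30 12]
t=6: x=[95.2750 90.8550 82.6800 61.4050 32.1750 14.6100] k=[96 91 79 65 33 14]
t=7: x=[95.2750 89.9850 78.7100 62.3900 34.8850 16.7550] k=[91 90 84 58 33 17]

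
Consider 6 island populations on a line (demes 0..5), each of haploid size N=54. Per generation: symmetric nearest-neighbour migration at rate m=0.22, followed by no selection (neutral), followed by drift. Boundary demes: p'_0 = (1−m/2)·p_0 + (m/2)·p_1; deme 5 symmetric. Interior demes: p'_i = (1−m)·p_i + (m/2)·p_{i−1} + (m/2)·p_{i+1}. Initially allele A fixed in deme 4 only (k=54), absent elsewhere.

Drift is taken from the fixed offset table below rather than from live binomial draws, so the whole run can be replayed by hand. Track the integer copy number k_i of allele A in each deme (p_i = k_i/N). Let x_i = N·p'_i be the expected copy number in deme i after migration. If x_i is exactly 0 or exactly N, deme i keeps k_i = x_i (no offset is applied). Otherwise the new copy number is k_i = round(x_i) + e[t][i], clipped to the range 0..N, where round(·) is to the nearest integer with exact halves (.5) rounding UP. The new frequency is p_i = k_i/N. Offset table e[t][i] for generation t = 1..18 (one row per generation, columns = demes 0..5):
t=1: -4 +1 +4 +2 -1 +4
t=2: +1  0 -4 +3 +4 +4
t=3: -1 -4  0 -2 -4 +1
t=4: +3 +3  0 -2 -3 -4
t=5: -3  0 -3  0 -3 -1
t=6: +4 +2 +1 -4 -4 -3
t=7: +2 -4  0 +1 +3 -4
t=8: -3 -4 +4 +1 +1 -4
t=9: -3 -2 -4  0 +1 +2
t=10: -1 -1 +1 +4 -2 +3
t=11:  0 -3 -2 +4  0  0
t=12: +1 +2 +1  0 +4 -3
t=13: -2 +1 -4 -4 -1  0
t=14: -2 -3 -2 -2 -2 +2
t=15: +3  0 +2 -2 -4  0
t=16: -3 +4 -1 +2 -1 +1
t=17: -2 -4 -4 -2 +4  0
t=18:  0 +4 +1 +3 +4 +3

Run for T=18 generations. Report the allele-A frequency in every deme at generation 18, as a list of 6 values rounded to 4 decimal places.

t=0: k=[0 0 0 0 54 0]
t=1: x=[0.0000 0.0000 0.0000 5.9400 42.1200 5.9400] k=[0 0 0 8 41 10]
t=2: x=[0.0000 0.0000 0.8800 10.7500 33.9600 13.4100] k=[0 0 0 14 38 17]
t=3: x=[0.0000 0.0000 1.5400 15.1000 33.0500 19.3100] k=[0 0 2 13 29 20]
t=4: x=[0.0000 0.2200 2.9900 13.5500 26.2500 20.9900] k=[0 3 3 12 23 17]
t=5: x=[0.3300 2.6700 3.9900 12.2200 21.1300 17.6600] k=[0 3 1 12 18 17]
t=6: x=[0.3300 2.4500 2.4300 11.4500 17.2300 17.1100] k=[4 4 3 7 13 14]
t=7: x=[4.0000 3.8900 3.5500 7.2200 12.4500 13.8900] k=[6 0 4 8 15 10]
t=8: x=[5.3400 1.1000 4.0000 8.3300 13.6800 10.5500] k=[2 0 8 9 15 7]
t=9: x=[1.7800 1.1000 7.2300 9.5500 13.4600 7.8800] k=[0 0 3 10 14 10]
t=10: x=[0.0000 0.3300 3.4400 9.6700 13.1200 10.4400] k=[0 0 4 14 11 13]
t=11: x=[0.0000 0.4400 4.6600 12.5700 11.5500 12.7800] k=[0 0 3 17 12 13]
t=12: x=[0.0000 0.3300 4.2100 14.9100 12.6600 12.8900] k=[0 2 5 15 17 10]
t=13: x=[0.2200 2.1100 5.7700 14.1200 16.0100 10.7700] k=[0 3 2 10 15 11]
t=14: x=[0.3300 2.5600 2.9900 9.6700 14.0100 11.4400] k=[0 0 1 8 12 13]
t=15: x=[0.0000 0.1100 1.6600 7.6700 11.6700 12.8900] k=[0 0 4 6 8 13]
t=16: x=[0.0000 0.4400 3.7800 6.0000 8.3300 12.4500] k=[0 4 3 8 7 13]
t=17: x=[0.4400 3.4500 3.6600 7.3400 7.7700 12.3400] k=[0 0 0 5 12 12]
t=18: x=[0.0000 0.0000 0.5500 5.2200 11.2300 12.0000] k=[0 0 2 8 15 15]

[0.0000, 0.0000, 0.0370, 0.1481, 0.2778, 0.2778]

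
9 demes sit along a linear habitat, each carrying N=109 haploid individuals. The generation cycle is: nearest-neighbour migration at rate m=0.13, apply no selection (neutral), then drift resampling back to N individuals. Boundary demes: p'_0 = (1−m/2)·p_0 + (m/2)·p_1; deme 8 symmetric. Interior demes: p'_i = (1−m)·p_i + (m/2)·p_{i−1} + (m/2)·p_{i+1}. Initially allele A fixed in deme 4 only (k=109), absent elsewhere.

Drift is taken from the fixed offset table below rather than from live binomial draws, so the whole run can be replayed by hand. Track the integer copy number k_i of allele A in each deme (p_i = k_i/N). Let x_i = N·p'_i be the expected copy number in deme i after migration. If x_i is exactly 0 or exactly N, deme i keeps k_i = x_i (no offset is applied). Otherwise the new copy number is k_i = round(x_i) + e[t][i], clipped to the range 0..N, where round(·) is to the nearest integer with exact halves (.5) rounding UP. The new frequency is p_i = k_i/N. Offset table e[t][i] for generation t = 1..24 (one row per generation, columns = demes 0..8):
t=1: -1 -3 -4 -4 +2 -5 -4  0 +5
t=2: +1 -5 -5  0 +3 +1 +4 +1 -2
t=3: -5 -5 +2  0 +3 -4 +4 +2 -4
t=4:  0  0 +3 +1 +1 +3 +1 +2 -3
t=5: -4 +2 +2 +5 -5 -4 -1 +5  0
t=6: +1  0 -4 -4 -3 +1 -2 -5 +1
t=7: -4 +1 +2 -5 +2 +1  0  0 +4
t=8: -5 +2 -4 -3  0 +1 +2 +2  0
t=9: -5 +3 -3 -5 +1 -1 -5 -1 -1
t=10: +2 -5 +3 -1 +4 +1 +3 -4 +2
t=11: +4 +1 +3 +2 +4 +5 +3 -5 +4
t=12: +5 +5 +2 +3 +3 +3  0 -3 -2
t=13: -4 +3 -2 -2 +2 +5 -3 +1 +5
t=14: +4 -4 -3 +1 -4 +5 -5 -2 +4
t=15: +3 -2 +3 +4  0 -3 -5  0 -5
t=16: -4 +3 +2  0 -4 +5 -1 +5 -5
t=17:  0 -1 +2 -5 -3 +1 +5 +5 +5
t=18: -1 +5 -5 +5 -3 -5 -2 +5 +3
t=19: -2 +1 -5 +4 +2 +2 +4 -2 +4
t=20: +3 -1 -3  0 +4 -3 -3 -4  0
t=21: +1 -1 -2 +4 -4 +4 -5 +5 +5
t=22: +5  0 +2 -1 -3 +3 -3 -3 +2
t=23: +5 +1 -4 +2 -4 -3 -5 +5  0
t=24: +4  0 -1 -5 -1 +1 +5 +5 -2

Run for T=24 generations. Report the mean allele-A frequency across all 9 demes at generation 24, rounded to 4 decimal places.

0.1794

t=0: k=[0 0 0 0 109 0 0 0 0]
t=1: x=[0.0000 0.0000 0.0000 7.0850 94.8300 7.0850 0.0000 0.0000 0.0000] k=[0 0 0 3 97 2 0 0 0]
t=2: x=[0.0000 0.0000 0.1950 8.9150 84.7150 8.0450 0.1300 0.0000 0.0000] k=[0 0 0 9 88 9 4 0 0]
t=3: x=[0.0000 0.0000 0.5850 13.5500 77.7300 13.8100 4.0650 0.2600 0.0000] k=[0 0 3 14 81 10 8 2 0]
t=4: x=[0.0000 0.1950 3.5200 17.6400 72.0300 14.4850 7.7400 2.2600 0.1300] k=[0 0 7 19 73 17 9 4 0]
t=5: x=[0.0000 0.4550 7.3250 21.7300 65.8500 20.1200 9.1950 4.0650 0.2600] k=[0 2 9 27 61 16 8 9 0]
t=6: x=[0.1300 2.3250 9.7150 28.0400 55.8650 18.4050 8.5850 8.3500 0.5850] k=[1 2 6 24 53 19 7 3 2]
t=7: x=[1.0650 2.1950 6.9100 24.7150 48.9050 20.4300 7.5200 3.1950 2.0650] k=[0 3 9 20 51 21 8 3 6]
t=8: x=[0.1950 3.1950 9.3250 21.3000 47.0350 22.1050 8.5200 3.5200 5.8050] k=[0 5 5 18 47 23 11 6 6]
t=9: x=[0.3250 4.6750 5.8450 19.0400 43.5550 23.7800 11.4550 6.3250 6.0000] k=[0 8 3 14 45 23 6 5 5]
t=10: x=[0.5200 7.1550 4.0400 15.3000 41.5550 23.3250 7.0400 5.0650 5.0000] k=[3 2 7 14 46 24 10 1 7]
t=11: x=[2.9350 2.3900 7.1300 15.6250 42.4900 24.5200 10.3250 1.9750 6.6100] k=[7 3 10 18 46 30 13 0 11]
t=12: x=[6.7400 3.7150 10.0650 19.3000 43.1400 29.9350 13.2600 1.5600 10.2850] k=[12 9 12 22 46 33 13 0 8]
t=13: x=[11.8050 9.3900 12.4550 22.9100 43.5950 32.5450 13.4550 1.3650 7.4800] k=[8 12 10 21 46 38 10 2 12]
t=14: x=[8.2600 11.6100 10.8450 21.9100 43.8550 36.7000 11.3000 3.1700 11.3500] k=[12 8 8 23 40 42 6 1 15]
t=15: x=[11.7400 8.2600 8.9750 23.1300 39.0250 39.5300 8.0150 2.2350 14.0900] k=[15 6 12 27 39 37 3 2 9]
t=16: x=[14.4150 6.9750 12.5850 26.8050 38.0900 34.9200 5.1450 2.5200 8.5450] k=[10 10 15 27 34 40 4 8 4]
t=17: x=[10.0000 10.3250 15.4550 26.6750 33.9350 37.2700 6.6000 7.4800 4.2600] k=[10 9 17 22 31 38 12 12 9]
t=18: x=[9.9350 9.5850 16.8050 22.2600 30.8700 35.8550 13.6900 11.8050 9.1950] k=[9 15 12 27 28 31 12 17 12]
t=19: x=[9.3900 14.4150 13.1700 26.0900 28.1300 29.5700 13.5600 16.3500 12.3250] k=[7 15 8 30 30 32 18 14 16]
t=20: x=[7.5200 14.0250 9.8850 28.5700 30.1300 30.9600 18.6500 14.3900 15.8700] k=[11 13 7 29 34 28 16 10 16]
t=21: x=[11.1300 12.4800 8.8200 27.8950 33.2850 27.6100 16.3900 10.7800 15.6100] k=[12 11 7 32 29 32 11 16 21]
t=22: x=[11.9350 10.8050 8.8850 30.1800 29.3900 30.4400 12.6900 16.0000 20.6750] k=[17 11 11 29 26 33 10 13 23]
t=23: x=[16.6100 11.3900 12.1700 27.6350 26.6500 31.0500 11.6900 13.4550 22.3500] k=[22 12 8 30 23 28 7 18 22]
t=24: x=[21.3500 12.3900 9.6900 28.1150 23.7800 26.3100 9.0800 17.5450 21.7400] k=[25 12 9 23 23 27 14 23 20]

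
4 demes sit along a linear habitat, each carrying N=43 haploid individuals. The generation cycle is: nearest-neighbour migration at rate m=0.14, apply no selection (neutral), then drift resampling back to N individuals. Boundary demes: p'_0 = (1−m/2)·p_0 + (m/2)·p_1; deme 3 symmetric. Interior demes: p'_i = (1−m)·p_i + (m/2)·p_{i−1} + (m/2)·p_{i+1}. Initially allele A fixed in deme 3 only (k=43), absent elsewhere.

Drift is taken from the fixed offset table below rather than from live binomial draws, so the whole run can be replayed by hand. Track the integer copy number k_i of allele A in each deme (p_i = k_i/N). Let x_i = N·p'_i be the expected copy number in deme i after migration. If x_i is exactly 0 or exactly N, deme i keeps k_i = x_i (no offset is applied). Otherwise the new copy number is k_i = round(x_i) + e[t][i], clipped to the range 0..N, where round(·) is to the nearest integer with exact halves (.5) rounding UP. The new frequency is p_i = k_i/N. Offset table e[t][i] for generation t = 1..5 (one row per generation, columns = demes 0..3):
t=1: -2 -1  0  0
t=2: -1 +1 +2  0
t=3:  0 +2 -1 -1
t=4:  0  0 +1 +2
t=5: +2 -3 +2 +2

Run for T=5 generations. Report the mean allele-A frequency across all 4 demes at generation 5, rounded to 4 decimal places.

t=0: k=[0 0 0 43]
t=1: x=[0.0000 0.0000 3.0100 39.9900] k=[0 0 3 40]
t=2: x=[0.0000 0.2100 5.3800 37.4100] k=[0 1 7 37]
t=3: x=[0.0700 1.3500 8.6800 34.9000] k=[0 3 8 34]
t=4: x=[0.2100 3.1400 9.4700 32.1800] k=[0 3 10 34]
t=5: x=[0.2100 3.2800 11.1900 32.3200] k=[2 0 13 34]

0.2849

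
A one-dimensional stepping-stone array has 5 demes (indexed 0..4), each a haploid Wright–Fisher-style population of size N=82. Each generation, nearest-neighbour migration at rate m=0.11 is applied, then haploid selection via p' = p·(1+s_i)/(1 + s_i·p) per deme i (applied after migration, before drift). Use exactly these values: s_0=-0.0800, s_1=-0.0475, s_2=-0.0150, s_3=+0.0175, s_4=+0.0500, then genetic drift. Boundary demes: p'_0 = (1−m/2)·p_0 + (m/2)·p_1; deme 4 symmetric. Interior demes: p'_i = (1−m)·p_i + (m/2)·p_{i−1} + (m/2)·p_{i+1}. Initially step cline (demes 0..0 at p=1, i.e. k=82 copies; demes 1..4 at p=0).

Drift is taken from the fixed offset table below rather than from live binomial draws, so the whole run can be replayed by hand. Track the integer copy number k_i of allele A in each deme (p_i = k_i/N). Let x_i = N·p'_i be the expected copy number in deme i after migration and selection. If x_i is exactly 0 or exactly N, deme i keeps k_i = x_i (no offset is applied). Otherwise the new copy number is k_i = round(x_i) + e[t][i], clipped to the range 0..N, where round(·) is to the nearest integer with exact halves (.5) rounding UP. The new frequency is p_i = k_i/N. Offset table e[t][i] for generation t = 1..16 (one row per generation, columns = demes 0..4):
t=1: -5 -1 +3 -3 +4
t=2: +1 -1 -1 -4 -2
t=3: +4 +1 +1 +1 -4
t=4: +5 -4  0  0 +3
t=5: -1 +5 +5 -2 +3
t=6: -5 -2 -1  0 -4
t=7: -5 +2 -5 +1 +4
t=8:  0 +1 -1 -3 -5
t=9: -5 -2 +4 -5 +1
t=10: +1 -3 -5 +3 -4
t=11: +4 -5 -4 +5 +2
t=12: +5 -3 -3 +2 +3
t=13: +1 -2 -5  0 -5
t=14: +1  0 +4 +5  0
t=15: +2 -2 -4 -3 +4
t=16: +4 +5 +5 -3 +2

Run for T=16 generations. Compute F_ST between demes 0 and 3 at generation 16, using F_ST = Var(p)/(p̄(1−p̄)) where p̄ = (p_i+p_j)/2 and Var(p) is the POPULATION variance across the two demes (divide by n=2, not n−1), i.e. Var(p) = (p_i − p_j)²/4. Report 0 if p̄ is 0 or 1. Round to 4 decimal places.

0.1384

t=0: k=[82 0 0 0 0]
t=1: x=[77.1212 4.3070 0.0000 0.0000 0.0000] k=[72 3 0 0 0]
t=2: x=[67.2216 6.3394 0.1625 0.0000 0.0000] k=[68 5 0 0 0]
t=3: x=[63.3615 7.8382 0.2709 0.0000 0.0000] k=[67 9 1 0 0]
t=4: x=[62.6024 11.2686 1.3646 0.0560 0.0000] k=[68 7 1 0 0]
t=5: x=[63.4768 9.6046 1.2562 0.0560 0.0000] k=[62 15 6 0 0]
t=6: x=[58.0253 16.4410 6.0794 0.3358 0.0000] k=[53 14 5 0 0]
t=7: x=[49.2291 15.0430 5.1466 0.2798 0.0000] k=[44 17 0 1 0]
t=8: x=[40.8064 16.8881 0.9753 0.9054 0.0577] k=[41 18 0 0 0]
t=9: x=[38.0305 17.5932 0.9753 0.0000 0.0000] k=[33 16 5 0 0]
t=10: x=[30.4524 15.7029 5.2552 0.2798 0.0000] k=[31 13 0 3 0]
t=11: x=[28.4419 12.7424 0.8669 2.7152 0.1732] k=[32 8 0 8 2]
t=12: x=[29.0965 8.5019 0.8669 7.3452 2.4430] k=[34 6 0 9 5]
t=13: x=[30.8398 6.8963 0.8127 8.4151 5.4636] k=[32 5 0 8 0]
t=14: x=[28.9352 5.9364 0.7044 7.2336 0.4619] k=[30 6 5 12 0]
t=15: x=[27.1451 6.9492 5.3637 11.1207 0.6927] k=[29 5 1 8 5]
t=16: x=[26.1724 5.8309 1.5814 7.5683 5.4062] k=[30 11 7 5 7]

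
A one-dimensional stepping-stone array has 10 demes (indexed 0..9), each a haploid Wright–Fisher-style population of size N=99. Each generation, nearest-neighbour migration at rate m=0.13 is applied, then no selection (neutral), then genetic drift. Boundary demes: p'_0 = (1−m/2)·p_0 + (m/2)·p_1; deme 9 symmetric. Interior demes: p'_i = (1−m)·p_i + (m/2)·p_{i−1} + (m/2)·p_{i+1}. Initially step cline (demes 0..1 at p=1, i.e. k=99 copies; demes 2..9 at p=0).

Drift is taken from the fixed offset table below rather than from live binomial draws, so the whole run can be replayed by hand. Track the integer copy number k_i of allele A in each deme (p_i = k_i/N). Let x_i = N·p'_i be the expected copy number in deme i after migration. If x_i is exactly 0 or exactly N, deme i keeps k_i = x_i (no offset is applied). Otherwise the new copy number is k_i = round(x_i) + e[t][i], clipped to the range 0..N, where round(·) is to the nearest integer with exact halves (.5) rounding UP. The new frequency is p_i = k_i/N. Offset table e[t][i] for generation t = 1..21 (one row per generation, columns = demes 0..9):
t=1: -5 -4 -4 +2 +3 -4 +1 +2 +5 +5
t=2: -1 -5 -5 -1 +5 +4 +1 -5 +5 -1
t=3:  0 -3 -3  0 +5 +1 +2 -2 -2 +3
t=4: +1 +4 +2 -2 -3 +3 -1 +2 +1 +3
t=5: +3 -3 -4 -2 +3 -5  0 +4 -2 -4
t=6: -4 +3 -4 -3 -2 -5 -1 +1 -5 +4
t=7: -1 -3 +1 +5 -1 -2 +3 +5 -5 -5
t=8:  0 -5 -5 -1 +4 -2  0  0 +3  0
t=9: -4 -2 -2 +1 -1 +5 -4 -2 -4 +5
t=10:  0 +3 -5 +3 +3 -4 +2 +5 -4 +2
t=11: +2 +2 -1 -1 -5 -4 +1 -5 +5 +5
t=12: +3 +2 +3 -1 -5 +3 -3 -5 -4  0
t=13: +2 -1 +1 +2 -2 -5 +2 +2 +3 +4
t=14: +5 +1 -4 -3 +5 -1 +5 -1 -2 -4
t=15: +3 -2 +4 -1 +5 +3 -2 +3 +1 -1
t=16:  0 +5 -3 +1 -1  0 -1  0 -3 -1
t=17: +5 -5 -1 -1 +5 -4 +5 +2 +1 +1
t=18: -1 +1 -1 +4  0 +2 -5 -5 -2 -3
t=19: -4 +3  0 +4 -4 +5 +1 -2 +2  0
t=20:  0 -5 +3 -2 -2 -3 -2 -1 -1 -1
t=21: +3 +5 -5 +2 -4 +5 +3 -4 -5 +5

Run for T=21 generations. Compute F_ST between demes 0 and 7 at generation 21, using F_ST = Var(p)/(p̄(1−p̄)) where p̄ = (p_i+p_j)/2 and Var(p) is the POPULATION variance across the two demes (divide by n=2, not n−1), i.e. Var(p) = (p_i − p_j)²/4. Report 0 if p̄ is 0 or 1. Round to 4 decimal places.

0.6364

t=0: k=[99 99 0 0 0 0 0 0 0 0]
t=1: x=[99.0000 92.5650 6.4350 0.0000 0.0000 0.0000 0.0000 0.0000 0.0000 0.0000] k=[99 89 2 0 0 0 0 0 0 0]
t=2: x=[98.3500 83.9950 7.5250 0.1300 0.0000 0.0000 0.0000 0.0000 0.0000 0.0000] k=[97 79 3 0 0 0 0 0 0 0]
t=3: x=[95.8300 75.2300 7.7450 0.1950 0.0000 0.0000 0.0000 0.0000 0.0000 0.0000] k=[96 72 5 0 0 0 0 0 0 0]
t=4: x=[94.4400 69.2050 9.0300 0.3250 0.0000 0.0000 0.0000 0.0000 0.0000 0.0000] k=[95 73 11 0 0 0 0 0 0 0]
t=5: x=[93.5700 70.4000 14.3150 0.7150 0.0000 0.0000 0.0000 0.0000 0.0000 0.0000] k=[97 67 10 0 0 0 0 0 0 0]
t=6: x=[95.0500 65.2450 13.0550 0.6500 0.0000 0.0000 0.0000 0.0000 0.0000 0.0000] k=[91 68 9 0 0 0 0 0 0 0]
t=7: x=[89.5050 65.6600 12.2500 0.5850 0.0000 0.0000 0.0000 0.0000 0.0000 0.0000] k=[89 63 13 6 0 0 0 0 0 0]
t=8: x=[87.3100 61.4400 15.7950 6.0650 0.3900 0.0000 0.0000 0.0000 0.0000 0.0000] k=[87 56 11 5 4 0 0 0 0 0]
t=9: x=[84.9850 55.0900 13.5350 5.3250 3.8050 0.2600 0.0000 0.0000 0.0000 0.0000] k=[81 53 12 6 3 5 0 0 0 0]
t=10: x=[79.1800 52.1550 14.2750 6.1950 3.3250 4.5450 0.3250 0.0000 0.0000 0.0000] k=[79 55 9 9 6 1 2 0 0 0]
t=11: x=[77.4400 53.5700 11.9900 8.8050 5.8700 1.3900 1.8050 0.1300 0.0000 0.0000] k=[79 56 11 8 1 0 3 0 0 0]
t=12: x=[77.5050 54.5700 13.7300 7.7400 1.3900 0.2600 2.6100 0.1950 0.0000 0.0000] k=[81 57 17 7 0 3 0 0 0 0]
t=13: x=[79.4400 55.9600 18.9500 7.1950 0.6500 2.6100 0.1950 0.0000 0.0000 0.0000] k=[81 55 20 9 0 0 2 0 0 0]
t=14: x=[79.3100 54.4150 21.5600 9.1300 0.5850 0.1300 1.7400 0.1300 0.0000 0.0000] k=[84 55 18 6 6 0 7 0 0 0]
t=15: x=[82.1150 54.4800 19.6250 6.7800 5.6100 0.8450 6.0900 0.4550 0.0000 0.0000] k=[85 52 24 6 11 4 4 3 0 0]
t=16: x=[82.8550 52.3250 24.6500 7.4950 10.2200 4.4550 3.9350 2.8700 0.1950 0.0000] k=[83 57 22 8 9 4 3 3 0 0]
t=17: x=[81.3100 56.4150 23.3650 8.9750 8.6100 4.2600 3.0650 2.8050 0.1950 0.0000] k=[86 51 22 8 14 0 8 5 1 0]
t=18: x=[83.7250 51.3900 22.9750 9.3000 12.7000 1.4300 7.2850 4.9350 1.1950 0.0650] k=[83 52 22 13 13 3 2 0 0 0]
t=19: x=[80.9850 52.0650 23.3650 13.5850 12.3500 3.5850 1.9350 0.1300 0.0000 0.0000] k=[77 55 23 18 8 9 3 0 0 0]
t=20: x=[75.5700 54.3500 24.7550 17.6750 8.7150 8.5450 3.1950 0.1950 0.0000 0.0000] k=[76 49 28 16 7 6 1 0 0 0]
t=21: x=[74.2450 49.3900 28.5850 16.1950 7.5200 5.7400 1.2600 0.0650 0.0000 0.0000] k=[77 54 24 18 4 11 4 0 0 0]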